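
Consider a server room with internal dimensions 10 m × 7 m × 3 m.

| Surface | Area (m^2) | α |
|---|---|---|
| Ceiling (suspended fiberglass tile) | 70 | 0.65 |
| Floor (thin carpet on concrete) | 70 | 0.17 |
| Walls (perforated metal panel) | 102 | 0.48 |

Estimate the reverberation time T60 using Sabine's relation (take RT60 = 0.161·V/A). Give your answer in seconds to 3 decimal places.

0.318 s

A = Σ Sᵢαᵢ = 70·0.65 + 70·0.17 + 102·0.48 = 106.360 sabins.
Volume V = 10 × 7 × 3 = 210 m³.
T = 0.161 V/A = 0.161·210/106.360 = 0.318 s.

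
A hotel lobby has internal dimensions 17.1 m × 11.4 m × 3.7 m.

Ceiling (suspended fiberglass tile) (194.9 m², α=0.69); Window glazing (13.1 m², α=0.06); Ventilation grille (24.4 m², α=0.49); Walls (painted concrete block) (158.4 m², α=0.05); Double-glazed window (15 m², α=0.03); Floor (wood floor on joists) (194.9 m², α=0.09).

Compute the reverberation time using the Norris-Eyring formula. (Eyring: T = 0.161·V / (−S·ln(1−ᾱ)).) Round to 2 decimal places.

S = Σ Sᵢ = 600.7 m².
Σ(Sᵢαᵢ) = 194.9·0.69 + 13.1·0.06 + 24.4·0.49 + 158.4·0.05 + 15·0.03 + 194.9·0.09 = 173.134.
Mean coefficient ᾱ = A/S = 0.2882.
Eyring denominator: −S ln(1−ᾱ) = 204.213.
V = 17.1 × 11.4 × 3.7 = 721.278 m³.
T = 0.161·V/[−S·ln(1−ᾱ)] = 0.161·721.278/204.213 = 0.57 s.

0.57 seconds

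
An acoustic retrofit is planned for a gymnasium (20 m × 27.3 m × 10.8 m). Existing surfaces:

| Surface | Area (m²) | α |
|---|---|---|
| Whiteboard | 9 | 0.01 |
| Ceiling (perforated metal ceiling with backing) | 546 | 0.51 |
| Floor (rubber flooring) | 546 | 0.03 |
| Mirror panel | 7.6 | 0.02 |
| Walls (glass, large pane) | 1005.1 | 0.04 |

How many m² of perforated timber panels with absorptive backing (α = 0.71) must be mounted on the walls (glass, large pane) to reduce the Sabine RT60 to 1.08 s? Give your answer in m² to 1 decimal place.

Total absorption A₁ = 9·0.01 + 546·0.51 + 546·0.03 + 7.6·0.02 + 1005.1·0.04
  = 0.090 + 278.460 + 16.380 + 0.152 + 40.204 = 335.286 m² sabins.
V = 5896.8 m³. Target absorption A₂ = 0.161 × 5896.8 / 1.08 = 879.060 sabins.
ΔA needed = 879.060 − 335.286 = 543.774 sabins.
Each m² of panel replacing the walls (glass, large pane) adds (0.71 − 0.04) = 0.67 sabins.
Area = ΔA/Δα = 543.774/0.67 = 811.6 m².

811.6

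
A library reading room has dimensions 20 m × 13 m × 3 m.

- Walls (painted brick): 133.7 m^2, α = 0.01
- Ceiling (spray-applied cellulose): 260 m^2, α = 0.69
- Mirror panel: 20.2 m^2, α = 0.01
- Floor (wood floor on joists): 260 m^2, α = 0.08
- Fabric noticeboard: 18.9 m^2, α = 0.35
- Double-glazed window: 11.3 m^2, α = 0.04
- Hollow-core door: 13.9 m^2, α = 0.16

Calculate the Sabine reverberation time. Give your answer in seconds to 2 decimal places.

0.60 s

Equivalent absorption area: A = 133.7*0.01 + 260*0.69 + 20.2*0.01 + 260*0.08 + 18.9*0.35 + 11.3*0.04 + 13.9*0.16 = 211.030 m^2.
Room volume: 780 m³.
T = 0.161 V/A = 0.161·780/211.030 = 0.60 s.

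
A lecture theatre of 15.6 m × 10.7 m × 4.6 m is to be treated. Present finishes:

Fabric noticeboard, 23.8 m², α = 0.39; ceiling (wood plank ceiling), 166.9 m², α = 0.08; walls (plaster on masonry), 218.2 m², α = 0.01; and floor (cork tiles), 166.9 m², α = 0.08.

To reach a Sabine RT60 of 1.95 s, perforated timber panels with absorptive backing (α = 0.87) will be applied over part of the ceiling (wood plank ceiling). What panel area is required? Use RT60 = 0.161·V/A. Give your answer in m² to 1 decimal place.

31.9

A₁ = Σ Sᵢαᵢ = 23.8×0.39 + 166.9×0.08 + 218.2×0.01 + 166.9×0.08 = 38.168 sabins.
V = 767.832 m³. Target absorption A₂ = 0.161 × 767.832 / 1.95 = 63.395 sabins.
ΔA needed = 63.395 − 38.168 = 25.227 sabins.
Each m² of panel replacing the ceiling (wood plank ceiling) adds (0.87 − 0.08) = 0.79 sabins.
Panel area = 25.227 / 0.79 = 31.9 m².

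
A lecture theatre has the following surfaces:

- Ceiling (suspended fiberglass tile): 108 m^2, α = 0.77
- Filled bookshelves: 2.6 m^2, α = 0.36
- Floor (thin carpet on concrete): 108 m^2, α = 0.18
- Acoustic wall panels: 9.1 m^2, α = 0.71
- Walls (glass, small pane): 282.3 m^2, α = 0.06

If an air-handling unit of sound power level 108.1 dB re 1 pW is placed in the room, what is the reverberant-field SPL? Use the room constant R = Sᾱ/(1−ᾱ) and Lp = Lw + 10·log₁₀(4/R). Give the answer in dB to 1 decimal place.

91.8 dB

Σ(Sᵢαᵢ) = 108·0.77 + 2.6·0.36 + 108·0.18 + 9.1·0.71 + 282.3·0.06 = 126.935; total area S = 510.0 m^2.
ᾱ = 126.935/510.0 = 0.2489; R = Sᾱ/(1−ᾱ) = 126.935/(1−0.2489) = 168.999 m^2.
Lp = 108.1 + 10·log₁₀(4/168.999) = 108.1 + (-16.26) = 91.8 dB.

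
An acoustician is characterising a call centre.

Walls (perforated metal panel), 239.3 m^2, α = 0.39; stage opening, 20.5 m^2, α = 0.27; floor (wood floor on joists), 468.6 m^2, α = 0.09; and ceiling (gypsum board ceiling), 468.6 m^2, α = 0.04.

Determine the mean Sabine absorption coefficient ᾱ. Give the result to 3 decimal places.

0.133

Total surface area S = 1197.0 m^2.
Weighted sum Σ Sα = 159.780.
ᾱ = 159.780 / 1197.0 = 0.133.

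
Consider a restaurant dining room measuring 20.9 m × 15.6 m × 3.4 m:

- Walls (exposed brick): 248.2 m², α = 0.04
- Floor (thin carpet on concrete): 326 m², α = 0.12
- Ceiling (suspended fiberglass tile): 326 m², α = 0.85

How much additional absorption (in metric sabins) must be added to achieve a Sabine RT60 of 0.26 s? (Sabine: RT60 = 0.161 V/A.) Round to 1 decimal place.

360.3 sabins

A₁ = Σ Sᵢαᵢ = 248.2*0.04 + 326*0.12 + 326*0.85 = 326.148 sabins.
For T = 0.26 s, need A₂ = 0.161·V/T = 0.161·1108.536/0.26 = 686.440 sabins.
ΔA = A₂ − A₁ = 686.440 − 326.148 = 360.3 sabins.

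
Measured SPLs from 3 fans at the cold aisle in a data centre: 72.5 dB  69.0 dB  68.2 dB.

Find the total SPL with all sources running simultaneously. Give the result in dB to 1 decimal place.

Converting to relative power and adding: 10^(72.5/10) + 10^(69.0/10) + 10^(68.2/10) = 3.233e+07.
Back to dB: 10·log₁₀ Σ = 75.1 dB.

75.1 dB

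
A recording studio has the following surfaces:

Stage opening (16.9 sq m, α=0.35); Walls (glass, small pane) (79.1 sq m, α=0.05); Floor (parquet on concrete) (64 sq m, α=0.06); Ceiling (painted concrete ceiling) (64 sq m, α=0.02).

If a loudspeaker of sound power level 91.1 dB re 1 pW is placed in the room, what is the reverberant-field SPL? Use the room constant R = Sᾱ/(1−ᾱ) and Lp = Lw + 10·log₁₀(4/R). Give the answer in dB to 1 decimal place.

A = 14.990 sabins; S = 224.0 sq m.
ᾱ = 14.990/224.0 = 0.0669; R = Sᾱ/(1−ᾱ) = 14.990/(1−0.0669) = 16.065 sq m.
Lp = 91.1 + 10·log₁₀(4/16.065) = 91.1 + (-6.04) = 85.1 dB.

85.1 dB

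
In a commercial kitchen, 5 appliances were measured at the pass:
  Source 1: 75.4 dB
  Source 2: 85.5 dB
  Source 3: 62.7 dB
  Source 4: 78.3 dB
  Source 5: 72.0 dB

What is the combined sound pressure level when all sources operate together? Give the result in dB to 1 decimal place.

86.8 dB

Sum in the linear (power) domain: Σ 10^(Lᵢ/10) = 10^(75.4/10) + 10^(85.5/10) + 10^(62.7/10) + 10^(78.3/10) + 10^(72.0/10) = 4.748e+08.
L_total = 10·log₁₀(4.748e+08) = 86.8 dB.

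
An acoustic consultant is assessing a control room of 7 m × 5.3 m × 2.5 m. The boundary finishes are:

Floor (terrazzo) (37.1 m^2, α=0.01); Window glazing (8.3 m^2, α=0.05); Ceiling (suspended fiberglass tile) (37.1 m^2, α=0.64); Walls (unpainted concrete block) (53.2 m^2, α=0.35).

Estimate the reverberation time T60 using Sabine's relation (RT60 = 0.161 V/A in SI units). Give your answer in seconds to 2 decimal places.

Total absorption A = 37.1*0.01 + 8.3*0.05 + 37.1*0.64 + 53.2*0.35
  = 0.371 + 0.415 + 23.744 + 18.620 = 43.150 m^2 sabins.
V = 7·5.3·2.5 = 92.75 m³.
T = 0.161 V/A = 0.161·92.75/43.150 = 0.35 s.

0.35 s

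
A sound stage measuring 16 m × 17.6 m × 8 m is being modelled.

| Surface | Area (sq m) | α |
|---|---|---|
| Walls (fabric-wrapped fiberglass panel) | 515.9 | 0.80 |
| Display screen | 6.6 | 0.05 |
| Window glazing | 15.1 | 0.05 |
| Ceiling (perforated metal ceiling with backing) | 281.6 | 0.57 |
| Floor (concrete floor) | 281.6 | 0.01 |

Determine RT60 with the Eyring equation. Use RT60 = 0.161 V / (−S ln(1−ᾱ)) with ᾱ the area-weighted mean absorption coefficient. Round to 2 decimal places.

Total surface area S = 515.9 + 6.6 + 15.1 + 281.6 + 281.6 = 1100.8 sq m.
Σ(Sᵢαᵢ) = 515.9×0.80 + 6.6×0.05 + 15.1×0.05 + 281.6×0.57 + 281.6×0.01 = 577.133.
ᾱ = 577.133 / 1100.8 = 0.5243.
Eyring denominator: −S ln(1−ᾱ) = 817.859.
V = 16 × 17.6 × 8 = 2252.8 m³.
T = 0.161·V/[−S·ln(1−ᾱ)] = 0.161·2252.8/817.859 = 0.44 s.

0.44 s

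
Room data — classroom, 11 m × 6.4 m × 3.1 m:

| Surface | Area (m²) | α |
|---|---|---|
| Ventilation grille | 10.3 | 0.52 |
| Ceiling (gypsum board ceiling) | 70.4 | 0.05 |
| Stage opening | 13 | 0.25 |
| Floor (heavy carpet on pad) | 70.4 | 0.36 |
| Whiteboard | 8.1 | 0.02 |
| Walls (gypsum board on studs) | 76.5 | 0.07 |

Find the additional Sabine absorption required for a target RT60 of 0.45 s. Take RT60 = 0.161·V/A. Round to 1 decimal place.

Total absorption A₁ = 10.3*0.52 + 70.4*0.05 + 13*0.25 + 70.4*0.36 + 8.1*0.02 + 76.5*0.07
  = 5.356 + 3.520 + 3.250 + 25.344 + 0.162 + 5.355 = 42.987 m² sabins.
Target A₂ = 0.161·218.24/0.45 = 78.081 sabins (V = 218.24 m³).
Additional absorption ΔA = 78.081 − 42.987 = 35.1 sabins.

35.1 sabins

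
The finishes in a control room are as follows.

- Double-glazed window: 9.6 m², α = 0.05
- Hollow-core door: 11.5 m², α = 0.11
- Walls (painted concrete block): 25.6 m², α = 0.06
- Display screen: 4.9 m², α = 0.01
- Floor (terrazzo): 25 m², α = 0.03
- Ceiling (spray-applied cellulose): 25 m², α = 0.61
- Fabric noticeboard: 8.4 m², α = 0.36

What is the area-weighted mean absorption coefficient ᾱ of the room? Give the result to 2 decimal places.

S = Σ Sᵢ = 9.6 + 11.5 + 25.6 + 4.9 + 25 + 25 + 8.4 = 110.0 m².
Σ(Sᵢαᵢ) = 9.6·0.05 + 11.5·0.11 + 25.6·0.06 + 4.9·0.01 + 25·0.03 + 25·0.61 + 8.4·0.36 = 22.354.
ᾱ = A/S = 0.20.

0.20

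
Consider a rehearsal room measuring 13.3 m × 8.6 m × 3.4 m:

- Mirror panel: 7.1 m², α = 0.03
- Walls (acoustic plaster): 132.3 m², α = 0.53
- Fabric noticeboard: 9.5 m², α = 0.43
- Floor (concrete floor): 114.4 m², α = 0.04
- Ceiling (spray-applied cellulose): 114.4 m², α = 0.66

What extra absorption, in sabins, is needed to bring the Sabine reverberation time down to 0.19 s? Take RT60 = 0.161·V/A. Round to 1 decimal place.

175.0 sabins

A₁ = Σ Sᵢαᵢ = 7.1×0.03 + 132.3×0.53 + 9.5×0.43 + 114.4×0.04 + 114.4×0.66 = 154.497 sabins.
For T = 0.19 s, need A₂ = 0.161·V/T = 0.161·388.892/0.19 = 329.535 sabins.
Shortfall: 329.535 − 154.497 = 175.0 sabins.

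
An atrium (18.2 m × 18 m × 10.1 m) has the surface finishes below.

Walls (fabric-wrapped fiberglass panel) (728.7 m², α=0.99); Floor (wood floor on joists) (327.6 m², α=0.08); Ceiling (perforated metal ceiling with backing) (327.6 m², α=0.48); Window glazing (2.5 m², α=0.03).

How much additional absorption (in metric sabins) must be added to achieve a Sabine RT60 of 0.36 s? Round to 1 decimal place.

Equivalent absorption area: A₁ = 728.7×0.99 + 327.6×0.08 + 327.6×0.48 + 2.5×0.03 = 904.944 m².
For T = 0.36 s, need A₂ = 0.161·V/T = 0.161·3308.76/0.36 = 1479.751 sabins.
ΔA = A₂ − A₁ = 1479.751 − 904.944 = 574.8 sabins.

574.8 sabins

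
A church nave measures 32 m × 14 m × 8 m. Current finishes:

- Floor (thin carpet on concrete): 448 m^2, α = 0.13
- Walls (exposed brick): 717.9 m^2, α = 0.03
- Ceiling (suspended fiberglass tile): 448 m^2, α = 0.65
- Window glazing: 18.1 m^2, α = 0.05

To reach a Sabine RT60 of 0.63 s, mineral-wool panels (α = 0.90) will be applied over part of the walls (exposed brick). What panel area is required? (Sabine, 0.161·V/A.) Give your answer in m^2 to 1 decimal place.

625.3

Equivalent absorption area: A₁ = 448×0.13 + 717.9×0.03 + 448×0.65 + 18.1×0.05 = 371.882 m^2.
Required A₂ = 0.161·3584/0.63 = 915.911 sabins.
Absorption to add: 915.911 − 371.882 = 544.029 sabins.
Net gain per m^2: Δα = 0.90 − 0.03 = 0.87.
Area = ΔA/Δα = 544.029/0.87 = 625.3 m^2.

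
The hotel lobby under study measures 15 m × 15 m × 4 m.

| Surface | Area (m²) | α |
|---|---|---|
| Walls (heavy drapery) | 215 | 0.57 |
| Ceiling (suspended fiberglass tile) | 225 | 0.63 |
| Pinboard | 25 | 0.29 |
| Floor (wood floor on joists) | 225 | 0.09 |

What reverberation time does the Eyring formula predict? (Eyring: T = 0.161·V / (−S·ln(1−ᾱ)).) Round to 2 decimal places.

0.38 s

Total surface area S = 215 + 225 + 25 + 225 = 690.0 m².
Absorption A = 215×0.57 + 225×0.63 + 25×0.29 + 225×0.09 = 291.800 sabins.
ᾱ = 291.800 / 690.0 = 0.4229.
−S·ln(1−ᾱ) = −690.0 × ln(1 − 0.4229) = 379.320.
V = 15 × 15 × 4 = 900 m³.
T = 0.161·V/[−S·ln(1−ᾱ)] = 0.161·900/379.320 = 0.38 s.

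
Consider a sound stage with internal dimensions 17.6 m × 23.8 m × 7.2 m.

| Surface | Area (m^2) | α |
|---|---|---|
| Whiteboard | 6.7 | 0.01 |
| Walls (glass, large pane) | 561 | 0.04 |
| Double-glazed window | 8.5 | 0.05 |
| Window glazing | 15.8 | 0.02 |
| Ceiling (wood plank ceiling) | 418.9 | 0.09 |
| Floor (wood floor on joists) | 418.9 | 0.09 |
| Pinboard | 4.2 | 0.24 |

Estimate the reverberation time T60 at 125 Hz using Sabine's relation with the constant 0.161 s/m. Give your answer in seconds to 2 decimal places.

4.87 sec

A = Σ Sᵢαᵢ = 6.7*0.01 + 561*0.04 + 8.5*0.05 + 15.8*0.02 + 418.9*0.09 + 418.9*0.09 + 4.2*0.24 = 99.658 sabins.
V = 17.6·23.8·7.2 = 3015.936 m³.
Sabine: RT60 = 0.161 × 3015.936 / 99.658 = 4.87 s.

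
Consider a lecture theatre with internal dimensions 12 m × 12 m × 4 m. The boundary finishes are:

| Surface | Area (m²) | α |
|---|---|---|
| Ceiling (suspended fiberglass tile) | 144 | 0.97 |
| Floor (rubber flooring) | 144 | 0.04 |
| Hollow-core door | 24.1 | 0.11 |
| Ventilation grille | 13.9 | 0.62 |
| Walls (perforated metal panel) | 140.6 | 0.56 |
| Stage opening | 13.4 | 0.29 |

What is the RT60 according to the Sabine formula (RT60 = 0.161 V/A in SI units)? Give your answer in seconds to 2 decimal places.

0.39 sec

Summing Sᵢαᵢ: 139.680 + 5.760 + 2.651 + 8.618 + 78.736 + 3.886 → A = 239.331 sabins.
V = 12·12·4 = 576 m³.
T = 0.161 V/A = 0.161·576/239.331 = 0.39 s.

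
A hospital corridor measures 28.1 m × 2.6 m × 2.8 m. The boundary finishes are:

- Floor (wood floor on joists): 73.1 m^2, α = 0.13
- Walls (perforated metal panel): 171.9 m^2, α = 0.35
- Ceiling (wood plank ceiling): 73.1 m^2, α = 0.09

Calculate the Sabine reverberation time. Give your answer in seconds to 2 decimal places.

A = Σ Sᵢαᵢ = 73.1×0.13 + 171.9×0.35 + 73.1×0.09 = 76.247 sabins.
V = 28.1·2.6·2.8 = 204.568 m³.
Sabine: RT60 = 0.161 × 204.568 / 76.247 = 0.43 s.

0.43 seconds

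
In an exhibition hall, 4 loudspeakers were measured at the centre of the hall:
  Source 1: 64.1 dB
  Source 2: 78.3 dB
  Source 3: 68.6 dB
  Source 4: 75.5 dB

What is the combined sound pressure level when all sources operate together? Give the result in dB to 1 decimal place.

Σ 10^(Lᵢ/10) = 1.129e+08.
L_total = 10·log₁₀(1.129e+08) = 80.5 dB.

80.5 dB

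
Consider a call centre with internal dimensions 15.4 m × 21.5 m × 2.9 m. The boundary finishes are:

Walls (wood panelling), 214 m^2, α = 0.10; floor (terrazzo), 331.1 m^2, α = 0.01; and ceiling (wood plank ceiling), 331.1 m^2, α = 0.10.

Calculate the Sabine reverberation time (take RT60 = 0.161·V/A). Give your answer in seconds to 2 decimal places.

2.67 s

Equivalent absorption area: A = 214*0.10 + 331.1*0.01 + 331.1*0.10 = 57.821 m^2.
Volume V = 15.4 × 21.5 × 2.9 = 960.19 m³.
RT60 = 0.161 · V / A = 0.161 × 960.19 / 57.821 = 2.67 s.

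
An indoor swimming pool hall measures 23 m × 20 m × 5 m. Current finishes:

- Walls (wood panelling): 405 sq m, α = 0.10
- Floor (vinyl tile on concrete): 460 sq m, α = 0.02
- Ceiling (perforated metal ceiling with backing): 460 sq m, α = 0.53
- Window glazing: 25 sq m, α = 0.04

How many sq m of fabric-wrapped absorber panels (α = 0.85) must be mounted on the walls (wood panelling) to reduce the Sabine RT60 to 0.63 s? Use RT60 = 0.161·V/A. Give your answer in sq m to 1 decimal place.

Equivalent absorption area: A₁ = 405·0.10 + 460·0.02 + 460·0.53 + 25·0.04 = 294.500 sq m.
Required A₂ = 0.161·2300/0.63 = 587.778 sabins.
Absorption to add: 587.778 − 294.500 = 293.278 sabins.
Each sq m of panel replacing the walls (wood panelling) adds (0.85 − 0.10) = 0.75 sabins.
Panel area = 293.278 / 0.75 = 391.0 sq m.

391.0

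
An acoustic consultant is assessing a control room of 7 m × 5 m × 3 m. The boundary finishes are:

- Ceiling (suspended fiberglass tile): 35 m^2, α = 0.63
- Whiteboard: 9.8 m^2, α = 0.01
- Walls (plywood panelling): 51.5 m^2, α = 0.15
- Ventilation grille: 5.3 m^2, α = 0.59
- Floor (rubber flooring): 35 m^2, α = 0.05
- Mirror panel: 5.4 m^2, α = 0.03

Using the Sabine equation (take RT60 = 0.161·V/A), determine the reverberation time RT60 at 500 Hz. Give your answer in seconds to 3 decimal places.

0.484 s

Summing Sᵢαᵢ: 22.050 + 0.098 + 7.725 + 3.127 + 1.750 + 0.162 → A = 34.912 sabins.
Volume V = 7 × 5 × 3 = 105 m³.
RT60 = 0.161 · V / A = 0.161 × 105 / 34.912 = 0.484 s.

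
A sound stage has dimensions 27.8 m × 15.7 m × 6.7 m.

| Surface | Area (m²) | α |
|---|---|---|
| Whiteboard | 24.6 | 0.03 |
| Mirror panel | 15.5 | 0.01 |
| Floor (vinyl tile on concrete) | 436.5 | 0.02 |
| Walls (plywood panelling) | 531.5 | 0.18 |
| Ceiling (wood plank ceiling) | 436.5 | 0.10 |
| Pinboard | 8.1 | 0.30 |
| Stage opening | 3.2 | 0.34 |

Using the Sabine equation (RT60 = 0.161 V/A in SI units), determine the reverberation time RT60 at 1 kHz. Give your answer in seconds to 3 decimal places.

Total absorption A = 24.6×0.03 + 15.5×0.01 + 436.5×0.02 + 531.5×0.18 + 436.5×0.10 + 8.1×0.30 + 3.2×0.34
  = 0.738 + 0.155 + 8.730 + 95.670 + 43.650 + 2.430 + 1.088 = 152.461 m² sabins.
Room volume: 2924.282 m³.
RT60 = 0.161 · V / A = 0.161 × 2924.282 / 152.461 = 3.088 s.

3.088 s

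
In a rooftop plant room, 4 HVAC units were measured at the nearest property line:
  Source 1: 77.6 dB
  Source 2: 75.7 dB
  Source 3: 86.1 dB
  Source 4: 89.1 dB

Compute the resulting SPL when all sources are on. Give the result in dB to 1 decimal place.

Converting to relative power and adding: 10^(77.6/10) + 10^(75.7/10) + 10^(86.1/10) + 10^(89.1/10) = 1.315e+09.
Combined level = 10 log₁₀(1.315e+09) = 91.2 dB.

91.2 dB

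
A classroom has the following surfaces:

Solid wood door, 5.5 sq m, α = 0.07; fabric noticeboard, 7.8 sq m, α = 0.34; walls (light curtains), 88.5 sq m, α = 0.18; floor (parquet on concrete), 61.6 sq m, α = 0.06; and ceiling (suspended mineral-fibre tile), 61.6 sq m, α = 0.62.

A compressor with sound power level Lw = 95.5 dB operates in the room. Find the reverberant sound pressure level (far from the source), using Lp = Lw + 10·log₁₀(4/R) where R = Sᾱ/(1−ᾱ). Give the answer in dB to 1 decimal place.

82.3 dB

Σ(Sᵢαᵢ) = 5.5×0.07 + 7.8×0.34 + 88.5×0.18 + 61.6×0.06 + 61.6×0.62 = 60.855; total area S = 225.0 sq m.
ᾱ = 0.2705, so room constant R = A/(1−ᾱ) = 83.420 sq m.
Lp = 95.5 + 10·log₁₀(4/83.420) = 95.5 + (-13.19) = 82.3 dB.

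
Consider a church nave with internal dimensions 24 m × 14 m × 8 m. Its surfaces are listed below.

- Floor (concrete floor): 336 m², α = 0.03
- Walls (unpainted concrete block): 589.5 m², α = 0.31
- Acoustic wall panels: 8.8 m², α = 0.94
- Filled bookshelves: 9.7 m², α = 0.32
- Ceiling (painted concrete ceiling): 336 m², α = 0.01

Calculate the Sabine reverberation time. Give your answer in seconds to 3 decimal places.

Total absorption A = 336*0.03 + 589.5*0.31 + 8.8*0.94 + 9.7*0.32 + 336*0.01
  = 10.080 + 182.745 + 8.272 + 3.104 + 3.360 = 207.561 m² sabins.
Room volume: 2688 m³.
RT60 = 0.161 · V / A = 0.161 × 2688 / 207.561 = 2.085 s.

2.085 s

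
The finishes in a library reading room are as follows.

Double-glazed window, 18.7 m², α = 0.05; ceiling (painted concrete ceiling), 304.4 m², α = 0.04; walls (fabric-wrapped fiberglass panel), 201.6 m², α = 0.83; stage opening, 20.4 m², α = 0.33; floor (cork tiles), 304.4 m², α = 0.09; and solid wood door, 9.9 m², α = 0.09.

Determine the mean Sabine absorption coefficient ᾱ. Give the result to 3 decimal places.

Total surface area S = 859.4 m².
Weighted sum Σ Sα = 215.458.
ᾱ = A/S = 0.251.

0.251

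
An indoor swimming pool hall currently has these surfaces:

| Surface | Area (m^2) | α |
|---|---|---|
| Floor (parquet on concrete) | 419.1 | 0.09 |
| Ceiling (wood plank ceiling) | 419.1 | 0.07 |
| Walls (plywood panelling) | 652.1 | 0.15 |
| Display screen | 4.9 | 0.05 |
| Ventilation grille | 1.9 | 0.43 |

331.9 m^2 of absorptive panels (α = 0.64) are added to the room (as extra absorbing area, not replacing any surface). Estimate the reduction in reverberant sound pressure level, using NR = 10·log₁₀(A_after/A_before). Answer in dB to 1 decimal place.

Summing Sᵢαᵢ: 37.719 + 29.337 + 97.815 + 0.245 + 0.817 → A_before = 165.933 sabins.
Added absorption = 331.9 × 0.64 = 212.416 sabins.
A_after = 165.933 + 212.416 = 378.349 sabins.
NR = 10·log₁₀(378.349/165.933) = 3.6 dB.

3.6 dB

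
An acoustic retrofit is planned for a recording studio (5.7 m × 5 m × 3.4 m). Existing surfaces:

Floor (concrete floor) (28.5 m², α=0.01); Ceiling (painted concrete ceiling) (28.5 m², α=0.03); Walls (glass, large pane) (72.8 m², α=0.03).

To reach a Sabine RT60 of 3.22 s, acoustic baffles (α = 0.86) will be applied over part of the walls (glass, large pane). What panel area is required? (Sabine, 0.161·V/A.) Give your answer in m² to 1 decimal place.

1.8

Equivalent absorption area: A₁ = 28.5·0.01 + 28.5·0.03 + 72.8·0.03 = 3.324 m².
Required A₂ = 0.161·96.9/3.22 = 4.845 sabins.
ΔA needed = 4.845 − 3.324 = 1.521 sabins.
Each m² of panel replacing the walls (glass, large pane) adds (0.86 − 0.03) = 0.83 sabins.
Area = ΔA/Δα = 1.521/0.83 = 1.8 m².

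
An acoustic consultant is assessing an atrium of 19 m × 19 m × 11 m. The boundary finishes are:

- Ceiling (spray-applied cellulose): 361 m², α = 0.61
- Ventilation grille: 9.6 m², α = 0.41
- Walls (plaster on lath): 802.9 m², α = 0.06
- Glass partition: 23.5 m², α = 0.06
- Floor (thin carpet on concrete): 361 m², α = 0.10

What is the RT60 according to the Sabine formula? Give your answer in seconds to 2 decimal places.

2.06 sec

A = Σ Sᵢαᵢ = 361×0.61 + 9.6×0.41 + 802.9×0.06 + 23.5×0.06 + 361×0.10 = 309.830 sabins.
Volume V = 19 × 19 × 11 = 3971 m³.
T = 0.161 V/A = 0.161·3971/309.830 = 2.06 s.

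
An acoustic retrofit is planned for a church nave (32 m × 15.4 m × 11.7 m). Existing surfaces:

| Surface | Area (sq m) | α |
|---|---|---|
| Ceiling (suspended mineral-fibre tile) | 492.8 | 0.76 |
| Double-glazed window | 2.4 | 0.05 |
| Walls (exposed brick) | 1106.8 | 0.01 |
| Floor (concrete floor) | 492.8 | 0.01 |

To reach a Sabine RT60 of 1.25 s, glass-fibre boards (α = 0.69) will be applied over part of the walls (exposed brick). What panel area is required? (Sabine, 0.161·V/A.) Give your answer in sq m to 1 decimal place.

Total absorption A₁ = 492.8×0.76 + 2.4×0.05 + 1106.8×0.01 + 492.8×0.01
  = 374.528 + 0.120 + 11.068 + 4.928 = 390.644 sq m sabins.
Required A₂ = 0.161·5765.76/1.25 = 742.630 sabins.
ΔA needed = 742.630 − 390.644 = 351.986 sabins.
Each sq m of panel replacing the walls (exposed brick) adds (0.69 − 0.01) = 0.68 sabins.
Area = ΔA/Δα = 351.986/0.68 = 517.6 sq m.

517.6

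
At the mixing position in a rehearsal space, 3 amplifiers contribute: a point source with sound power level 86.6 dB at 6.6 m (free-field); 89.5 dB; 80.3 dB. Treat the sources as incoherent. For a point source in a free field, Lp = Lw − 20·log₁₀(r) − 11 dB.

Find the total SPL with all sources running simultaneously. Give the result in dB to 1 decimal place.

Source at 6.6 m: Lp = 86.6 − 20·log₁₀(6.6) − 11 = 59.2 dB.
Σ 10^(Lᵢ/10) = 9.992e+08.
L_total = 10·log₁₀(9.992e+08) = 90.0 dB.

90.0 dB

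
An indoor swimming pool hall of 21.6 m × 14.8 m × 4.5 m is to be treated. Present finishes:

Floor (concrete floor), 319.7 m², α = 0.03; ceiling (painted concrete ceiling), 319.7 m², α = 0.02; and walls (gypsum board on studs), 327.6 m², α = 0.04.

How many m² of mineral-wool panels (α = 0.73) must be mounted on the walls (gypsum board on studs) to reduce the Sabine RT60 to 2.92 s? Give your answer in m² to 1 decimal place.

Summing Sᵢαᵢ: 9.591 + 6.394 + 13.104 → A₁ = 29.089 sabins.
Required A₂ = 0.161·1438.56/2.92 = 79.318 sabins.
Absorption to add: 79.318 − 29.089 = 50.229 sabins.
Net gain per m²: Δα = 0.73 − 0.04 = 0.69.
Area = ΔA/Δα = 50.229/0.69 = 72.8 m².

72.8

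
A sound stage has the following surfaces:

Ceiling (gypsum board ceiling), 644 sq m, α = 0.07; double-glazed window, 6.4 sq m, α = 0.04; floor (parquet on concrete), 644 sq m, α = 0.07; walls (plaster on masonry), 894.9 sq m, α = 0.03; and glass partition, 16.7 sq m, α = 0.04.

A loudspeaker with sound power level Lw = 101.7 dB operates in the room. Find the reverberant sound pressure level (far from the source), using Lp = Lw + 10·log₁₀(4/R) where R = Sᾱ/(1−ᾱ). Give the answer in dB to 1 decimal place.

A = 117.931 sabins; S = 2206.0 sq m.
ᾱ = 0.0535, so room constant R = A/(1−ᾱ) = 124.597 sq m.
Lp = 101.7 + 10·log₁₀(4/124.597) = 101.7 + (-14.93) = 86.8 dB.

86.8 dB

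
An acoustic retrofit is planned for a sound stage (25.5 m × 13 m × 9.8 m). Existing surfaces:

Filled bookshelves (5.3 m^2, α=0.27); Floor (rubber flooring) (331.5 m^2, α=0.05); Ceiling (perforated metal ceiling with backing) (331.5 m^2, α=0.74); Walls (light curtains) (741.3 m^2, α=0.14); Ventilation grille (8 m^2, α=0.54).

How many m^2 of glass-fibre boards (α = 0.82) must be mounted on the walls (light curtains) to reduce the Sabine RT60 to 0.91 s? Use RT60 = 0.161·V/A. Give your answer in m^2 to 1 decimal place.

Summing Sᵢαᵢ: 1.431 + 16.575 + 245.310 + 103.782 + 4.320 → A₁ = 371.418 sabins.
Required A₂ = 0.161·3248.7/0.91 = 574.770 sabins.
Absorption to add: 574.770 − 371.418 = 203.352 sabins.
Each m^2 of panel replacing the walls (light curtains) adds (0.82 − 0.14) = 0.68 sabins.
Area = ΔA/Δα = 203.352/0.68 = 299.0 m^2.

299.0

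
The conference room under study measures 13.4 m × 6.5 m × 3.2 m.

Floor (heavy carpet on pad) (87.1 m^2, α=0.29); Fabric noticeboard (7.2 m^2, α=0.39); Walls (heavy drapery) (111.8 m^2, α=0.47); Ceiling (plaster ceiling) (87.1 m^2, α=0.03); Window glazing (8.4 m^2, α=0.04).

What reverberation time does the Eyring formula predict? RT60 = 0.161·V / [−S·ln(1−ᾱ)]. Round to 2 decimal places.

Total surface area S = 87.1 + 7.2 + 111.8 + 87.1 + 8.4 = 301.6 m^2.
Absorption A = 87.1×0.29 + 7.2×0.39 + 111.8×0.47 + 87.1×0.03 + 8.4×0.04 = 83.562 sabins.
Mean coefficient ᾱ = A/S = 0.2771.
−S·ln(1−ᾱ) = −301.6 × ln(1 − 0.2771) = 97.864.
V = 13.4 × 6.5 × 3.2 = 278.72 m³.
RT60 = 0.161 × 278.72 / 97.864 = 0.46 s.

0.46 s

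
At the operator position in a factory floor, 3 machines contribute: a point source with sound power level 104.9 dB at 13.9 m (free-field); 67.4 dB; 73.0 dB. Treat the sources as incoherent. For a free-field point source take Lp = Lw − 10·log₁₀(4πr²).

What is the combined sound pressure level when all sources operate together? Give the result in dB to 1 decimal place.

75.8 dB

Source at 13.9 m: Lp = 104.9 − 10·log₁₀(4π·13.9²) = 104.9 − 10·log₁₀(2427.948) = 71.0 dB.
Σ 10^(Lᵢ/10) = 3.804e+07.
Back to dB: 10·log₁₀ Σ = 75.8 dB.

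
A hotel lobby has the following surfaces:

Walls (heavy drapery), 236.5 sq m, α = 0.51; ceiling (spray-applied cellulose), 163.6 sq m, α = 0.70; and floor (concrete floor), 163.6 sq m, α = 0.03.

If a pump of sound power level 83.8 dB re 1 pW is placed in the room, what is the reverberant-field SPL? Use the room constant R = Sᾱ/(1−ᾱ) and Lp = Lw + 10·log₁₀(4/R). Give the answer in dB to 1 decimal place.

63.6 dB

Σ(Sᵢαᵢ) = 236.5·0.51 + 163.6·0.70 + 163.6·0.03 = 240.043; total area S = 563.7 sq m.
ᾱ = 0.4258, so room constant R = A/(1−ᾱ) = 418.048 sq m.
Lp = 83.8 + 10·log₁₀(4/418.048) = 83.8 + (-20.19) = 63.6 dB.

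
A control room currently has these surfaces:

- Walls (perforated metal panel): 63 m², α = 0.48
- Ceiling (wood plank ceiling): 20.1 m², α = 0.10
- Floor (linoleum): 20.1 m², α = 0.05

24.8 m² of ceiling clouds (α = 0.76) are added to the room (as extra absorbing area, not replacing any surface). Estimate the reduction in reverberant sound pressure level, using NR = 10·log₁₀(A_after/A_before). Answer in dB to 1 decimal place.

Summing Sᵢαᵢ: 30.240 + 2.010 + 1.005 → A_before = 33.255 sabins.
Added absorption = 24.8 × 0.76 = 18.848 sabins.
New total A_after = 52.103 sabins.
Reduction = 10 log₁₀(A_after/A_before) = 10 log₁₀(1.5668) = 2.0 dB.

2.0 dB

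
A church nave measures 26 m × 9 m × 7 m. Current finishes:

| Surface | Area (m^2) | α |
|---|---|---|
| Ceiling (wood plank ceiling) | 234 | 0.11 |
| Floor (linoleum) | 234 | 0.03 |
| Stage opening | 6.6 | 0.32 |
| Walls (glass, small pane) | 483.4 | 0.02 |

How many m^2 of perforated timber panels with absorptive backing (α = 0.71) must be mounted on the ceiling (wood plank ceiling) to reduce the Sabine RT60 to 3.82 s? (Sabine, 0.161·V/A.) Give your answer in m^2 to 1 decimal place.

Total absorption A₁ = 234*0.11 + 234*0.03 + 6.6*0.32 + 483.4*0.02
  = 25.740 + 7.020 + 2.112 + 9.668 = 44.540 m^2 sabins.
V = 1638 m³. Target absorption A₂ = 0.161 × 1638 / 3.82 = 69.036 sabins.
ΔA needed = 69.036 − 44.540 = 24.496 sabins.
Each m^2 of panel replacing the ceiling (wood plank ceiling) adds (0.71 − 0.11) = 0.60 sabins.
Panel area = 24.496 / 0.60 = 40.8 m^2.

40.8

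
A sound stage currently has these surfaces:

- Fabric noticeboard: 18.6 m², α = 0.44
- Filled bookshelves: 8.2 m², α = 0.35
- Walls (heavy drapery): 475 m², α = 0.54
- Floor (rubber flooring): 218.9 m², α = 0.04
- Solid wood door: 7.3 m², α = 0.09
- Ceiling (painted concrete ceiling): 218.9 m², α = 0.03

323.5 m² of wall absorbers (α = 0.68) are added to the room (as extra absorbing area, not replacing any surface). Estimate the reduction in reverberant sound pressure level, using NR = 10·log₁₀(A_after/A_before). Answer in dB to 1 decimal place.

2.5 dB

Total absorption A_before = 18.6·0.44 + 8.2·0.35 + 475·0.54 + 218.9·0.04 + 7.3·0.09 + 218.9·0.03
  = 8.184 + 2.870 + 256.500 + 8.756 + 0.657 + 6.567 = 283.534 m² sabins.
Added absorption = 323.5 × 0.68 = 219.980 sabins.
A_after = 283.534 + 219.980 = 503.514 sabins.
NR = 10·log₁₀(503.514/283.534) = 2.5 dB.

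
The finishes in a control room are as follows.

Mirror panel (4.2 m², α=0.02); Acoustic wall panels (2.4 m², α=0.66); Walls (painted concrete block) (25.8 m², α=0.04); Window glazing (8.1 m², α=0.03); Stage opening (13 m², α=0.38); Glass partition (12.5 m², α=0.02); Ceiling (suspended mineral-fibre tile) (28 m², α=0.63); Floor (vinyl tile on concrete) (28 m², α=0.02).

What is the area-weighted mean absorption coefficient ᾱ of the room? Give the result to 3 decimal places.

Total surface area S = 122.0 m².
Weighted sum Σ Sα = 26.333.
ᾱ = 26.333 / 122.0 = 0.216.

0.216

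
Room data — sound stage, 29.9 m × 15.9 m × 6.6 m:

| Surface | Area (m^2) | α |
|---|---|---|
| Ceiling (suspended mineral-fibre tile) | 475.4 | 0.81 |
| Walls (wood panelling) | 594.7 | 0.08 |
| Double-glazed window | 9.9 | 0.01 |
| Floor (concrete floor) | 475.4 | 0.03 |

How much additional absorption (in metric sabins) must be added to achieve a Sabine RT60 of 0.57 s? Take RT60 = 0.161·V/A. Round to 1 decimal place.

439.3 sabins

Summing Sᵢαᵢ: 385.074 + 47.576 + 0.099 + 14.262 → A₁ = 447.011 sabins.
For T = 0.57 s, need A₂ = 0.161·V/T = 0.161·3137.706/0.57 = 886.264 sabins.
Shortfall: 886.264 − 447.011 = 439.3 sabins.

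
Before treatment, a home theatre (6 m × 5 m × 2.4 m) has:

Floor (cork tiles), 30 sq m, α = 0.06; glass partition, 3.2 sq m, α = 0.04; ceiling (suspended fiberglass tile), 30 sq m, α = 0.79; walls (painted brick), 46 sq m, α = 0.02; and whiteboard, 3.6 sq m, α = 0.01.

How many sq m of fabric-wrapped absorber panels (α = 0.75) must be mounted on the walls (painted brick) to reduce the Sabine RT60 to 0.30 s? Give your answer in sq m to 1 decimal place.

16.5

A₁ = Σ Sᵢαᵢ = 30·0.06 + 3.2·0.04 + 30·0.79 + 46·0.02 + 3.6·0.01 = 26.584 sabins.
Required A₂ = 0.161·72/0.30 = 38.640 sabins.
Absorption to add: 38.640 − 26.584 = 12.056 sabins.
Net gain per sq m: Δα = 0.75 − 0.02 = 0.73.
Area = ΔA/Δα = 12.056/0.73 = 16.5 sq m.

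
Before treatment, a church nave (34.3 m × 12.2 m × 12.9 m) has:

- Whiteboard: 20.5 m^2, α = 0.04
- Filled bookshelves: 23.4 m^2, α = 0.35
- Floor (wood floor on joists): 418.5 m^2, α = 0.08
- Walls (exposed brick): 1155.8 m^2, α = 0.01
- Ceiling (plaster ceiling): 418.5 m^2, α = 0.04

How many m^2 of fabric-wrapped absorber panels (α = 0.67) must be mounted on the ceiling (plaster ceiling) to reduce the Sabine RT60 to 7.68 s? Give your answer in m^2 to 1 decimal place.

Summing Sᵢαᵢ: 0.820 + 8.190 + 33.480 + 11.558 + 16.740 → A₁ = 70.788 sabins.
V = 5398.134 m³. Target absorption A₂ = 0.161 × 5398.134 / 7.68 = 113.164 sabins.
ΔA needed = 113.164 − 70.788 = 42.376 sabins.
Each m^2 of panel replacing the ceiling (plaster ceiling) adds (0.67 − 0.04) = 0.63 sabins.
Panel area = 42.376 / 0.63 = 67.3 m^2.

67.3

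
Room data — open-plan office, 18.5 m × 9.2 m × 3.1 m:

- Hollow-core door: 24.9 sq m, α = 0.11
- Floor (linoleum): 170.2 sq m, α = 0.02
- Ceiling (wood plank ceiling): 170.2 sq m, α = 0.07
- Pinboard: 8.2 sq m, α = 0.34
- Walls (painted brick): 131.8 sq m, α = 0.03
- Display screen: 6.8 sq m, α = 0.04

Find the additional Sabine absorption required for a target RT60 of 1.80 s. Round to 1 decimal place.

22.1 sabins

A₁ = Σ Sᵢαᵢ = 24.9×0.11 + 170.2×0.02 + 170.2×0.07 + 8.2×0.34 + 131.8×0.03 + 6.8×0.04 = 25.071 sabins.
For T = 1.80 s, need A₂ = 0.161·V/T = 0.161·527.62/1.80 = 47.193 sabins.
Additional absorption ΔA = 47.193 − 25.071 = 22.1 sabins.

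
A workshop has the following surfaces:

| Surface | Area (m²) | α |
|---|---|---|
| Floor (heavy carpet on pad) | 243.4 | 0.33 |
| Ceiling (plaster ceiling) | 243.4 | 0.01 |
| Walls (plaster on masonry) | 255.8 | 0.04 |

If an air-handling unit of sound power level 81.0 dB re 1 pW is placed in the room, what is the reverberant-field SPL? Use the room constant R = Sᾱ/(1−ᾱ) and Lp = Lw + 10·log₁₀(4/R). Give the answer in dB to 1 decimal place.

Σ(Sᵢαᵢ) = 243.4·0.33 + 243.4·0.01 + 255.8·0.04 = 92.988; total area S = 742.6 m².
ᾱ = 0.1252, so room constant R = A/(1−ᾱ) = 106.296 m².
Lp = 81.0 + 10·log₁₀(4/106.296) = 81.0 + (-14.24) = 66.8 dB.

66.8 dB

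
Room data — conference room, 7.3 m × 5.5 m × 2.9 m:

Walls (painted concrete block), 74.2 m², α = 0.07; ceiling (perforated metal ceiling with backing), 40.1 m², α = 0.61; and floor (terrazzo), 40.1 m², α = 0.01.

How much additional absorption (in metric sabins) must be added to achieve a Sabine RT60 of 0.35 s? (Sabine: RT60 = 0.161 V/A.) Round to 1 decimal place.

A₁ = Σ Sᵢαᵢ = 74.2·0.07 + 40.1·0.61 + 40.1·0.01 = 30.056 sabins.
V = 116.435 m³. Required absorption A₂ = 0.161 × 116.435 / 0.35 = 53.560 sabins.
Additional absorption ΔA = 53.560 − 30.056 = 23.5 sabins.

23.5 sabins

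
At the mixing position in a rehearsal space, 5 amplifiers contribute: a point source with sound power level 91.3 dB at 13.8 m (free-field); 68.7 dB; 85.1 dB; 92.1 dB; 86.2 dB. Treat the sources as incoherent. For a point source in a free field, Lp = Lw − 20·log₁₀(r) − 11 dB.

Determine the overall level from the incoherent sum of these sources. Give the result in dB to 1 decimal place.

Source at 13.8 m: Lp = 91.3 − 20·log₁₀(13.8) − 11 = 57.5 dB.
Converting to relative power and adding: 10^(57.5/10) + 10^(68.7/10) + 10^(85.1/10) + 10^(92.1/10) + 10^(86.2/10) = 2.37e+09.
Back to dB: 10·log₁₀ Σ = 93.7 dB.

93.7 dB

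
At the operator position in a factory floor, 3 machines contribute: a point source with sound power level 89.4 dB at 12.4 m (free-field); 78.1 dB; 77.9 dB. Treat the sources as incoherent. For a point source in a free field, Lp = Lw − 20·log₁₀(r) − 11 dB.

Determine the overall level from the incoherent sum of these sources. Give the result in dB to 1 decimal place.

81.0 dB

Source at 12.4 m: Lp = 89.4 − 20·log₁₀(12.4) − 11 = 56.5 dB.
Sum in the linear (power) domain: Σ 10^(Lᵢ/10) = 10^(56.5/10) + 10^(78.1/10) + 10^(77.9/10) = 1.267e+08.
Back to dB: 10·log₁₀ Σ = 81.0 dB.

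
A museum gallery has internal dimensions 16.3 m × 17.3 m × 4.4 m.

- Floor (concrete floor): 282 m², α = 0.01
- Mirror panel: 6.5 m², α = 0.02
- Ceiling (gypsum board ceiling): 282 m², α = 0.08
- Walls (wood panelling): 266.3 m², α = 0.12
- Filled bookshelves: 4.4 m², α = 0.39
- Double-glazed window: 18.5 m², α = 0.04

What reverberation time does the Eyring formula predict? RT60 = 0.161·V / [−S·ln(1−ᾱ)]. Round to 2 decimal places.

3.22 s

Total surface area S = 282 + 6.5 + 282 + 266.3 + 4.4 + 18.5 = 859.7 m².
Absorption A = 282×0.01 + 6.5×0.02 + 282×0.08 + 266.3×0.12 + 4.4×0.39 + 18.5×0.04 = 59.922 sabins.
Mean coefficient ᾱ = A/S = 0.0697.
−S·ln(1−ᾱ) = −859.7 × ln(1 − 0.0697) = 62.112.
V = 16.3 × 17.3 × 4.4 = 1240.756 m³.
T = 0.161·V/[−S·ln(1−ᾱ)] = 0.161·1240.756/62.112 = 3.22 s.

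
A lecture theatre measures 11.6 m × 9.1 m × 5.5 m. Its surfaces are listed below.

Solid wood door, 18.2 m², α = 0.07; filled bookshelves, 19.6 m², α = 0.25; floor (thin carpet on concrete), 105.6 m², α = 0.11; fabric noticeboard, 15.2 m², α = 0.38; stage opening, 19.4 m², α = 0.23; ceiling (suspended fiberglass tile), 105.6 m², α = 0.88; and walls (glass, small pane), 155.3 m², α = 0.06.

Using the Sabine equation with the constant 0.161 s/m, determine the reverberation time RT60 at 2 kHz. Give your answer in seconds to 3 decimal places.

0.718 sec

Total absorption A = 18.2×0.07 + 19.6×0.25 + 105.6×0.11 + 15.2×0.38 + 19.4×0.23 + 105.6×0.88 + 155.3×0.06
  = 1.274 + 4.900 + 11.616 + 5.776 + 4.462 + 92.928 + 9.318 = 130.274 m² sabins.
Volume V = 11.6 × 9.1 × 5.5 = 580.58 m³.
Sabine: RT60 = 0.161 × 580.58 / 130.274 = 0.718 s.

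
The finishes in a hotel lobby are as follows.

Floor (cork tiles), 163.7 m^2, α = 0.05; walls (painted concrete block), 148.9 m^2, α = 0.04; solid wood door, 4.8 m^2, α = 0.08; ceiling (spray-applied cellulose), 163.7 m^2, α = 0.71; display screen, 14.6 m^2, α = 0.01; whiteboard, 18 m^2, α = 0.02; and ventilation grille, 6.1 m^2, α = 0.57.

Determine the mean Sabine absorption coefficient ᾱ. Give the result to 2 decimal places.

0.26

Total surface area S = 519.8 m^2.
A = 163.7*0.05 + 148.9*0.04 + 4.8*0.08 + 163.7*0.71 + 14.6*0.01 + 18*0.02 + 6.1*0.57 = 134.735 sabins.
ᾱ = A/S = 0.26.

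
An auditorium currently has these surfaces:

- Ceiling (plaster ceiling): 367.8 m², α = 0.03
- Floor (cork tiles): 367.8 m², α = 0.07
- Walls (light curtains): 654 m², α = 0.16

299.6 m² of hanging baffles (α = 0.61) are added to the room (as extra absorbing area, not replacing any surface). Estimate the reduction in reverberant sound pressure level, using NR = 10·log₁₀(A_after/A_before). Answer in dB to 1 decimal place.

Equivalent absorption area: A_before = 367.8×0.03 + 367.8×0.07 + 654×0.16 = 141.420 m².
Added absorption = 299.6 × 0.61 = 182.756 sabins.
New total A_after = 324.176 sabins.
Reduction = 10 log₁₀(A_after/A_before) = 10 log₁₀(2.2923) = 3.6 dB.

3.6 dB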